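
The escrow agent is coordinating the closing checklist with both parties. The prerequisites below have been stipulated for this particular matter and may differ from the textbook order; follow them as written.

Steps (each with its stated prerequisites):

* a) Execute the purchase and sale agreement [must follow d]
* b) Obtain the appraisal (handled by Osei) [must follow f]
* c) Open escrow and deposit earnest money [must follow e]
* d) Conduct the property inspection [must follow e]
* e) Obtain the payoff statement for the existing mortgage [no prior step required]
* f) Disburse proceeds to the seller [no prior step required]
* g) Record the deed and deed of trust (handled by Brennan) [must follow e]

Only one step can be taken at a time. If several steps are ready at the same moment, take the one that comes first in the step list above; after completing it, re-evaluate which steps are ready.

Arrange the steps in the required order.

e, c, d, a, f, b, g

e and f have no prerequisites; e is listed earlier, so e is first.
c, d and g now also ready, so the ready set is {c, d, f, g}; c is listed earlier → c.
d, f and g are all available; d is listed earlier → d.
a, f and g are all available; a is listed earlier → a.
f and g are both available; f is listed earlier → f.
b now also ready, so the ready set is {b, g}; b is listed earlier → b.
g needed e, now all done → g.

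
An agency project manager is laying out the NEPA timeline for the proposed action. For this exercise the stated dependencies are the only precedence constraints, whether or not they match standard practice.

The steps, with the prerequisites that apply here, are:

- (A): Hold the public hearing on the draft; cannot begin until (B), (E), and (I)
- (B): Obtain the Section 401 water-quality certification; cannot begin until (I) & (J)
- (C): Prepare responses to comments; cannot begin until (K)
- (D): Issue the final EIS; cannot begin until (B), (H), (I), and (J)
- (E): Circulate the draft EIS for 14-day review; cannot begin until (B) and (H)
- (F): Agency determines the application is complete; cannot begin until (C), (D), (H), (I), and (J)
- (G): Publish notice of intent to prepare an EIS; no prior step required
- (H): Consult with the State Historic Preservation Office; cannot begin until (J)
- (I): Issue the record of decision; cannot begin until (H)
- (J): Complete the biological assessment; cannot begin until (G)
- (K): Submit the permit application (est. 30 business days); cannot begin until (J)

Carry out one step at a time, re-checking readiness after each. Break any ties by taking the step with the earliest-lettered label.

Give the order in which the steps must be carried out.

(G), (J), (H), (I), (B), (D), (E), (A), (K), (C), (F)

(G) has no prerequisites → (G) first.
(J) needed (G), now all done → (J).
(H) and (K) are both available; (H) has the earlier label → (H).
Now (I) and (K) have their prerequisites met. (I) has the earlier label, so (I) next.
(B) now also ready, so the ready set is {(B), (K)}; (B) has the earlier label → (B).
Now (D), (E) and (K) have their prerequisites met. (D) has the earlier label, so (D) next.
(E) and (K) are both available; (E) has the earlier label → (E).
(A) and (K) are both available; (A) has the earlier label → (A).
(K) needed (J), now all done → (K).
(C) needed (K), now all done → (C).
(F) needed (C), (D), (H), (I) and (J), now all done → (F).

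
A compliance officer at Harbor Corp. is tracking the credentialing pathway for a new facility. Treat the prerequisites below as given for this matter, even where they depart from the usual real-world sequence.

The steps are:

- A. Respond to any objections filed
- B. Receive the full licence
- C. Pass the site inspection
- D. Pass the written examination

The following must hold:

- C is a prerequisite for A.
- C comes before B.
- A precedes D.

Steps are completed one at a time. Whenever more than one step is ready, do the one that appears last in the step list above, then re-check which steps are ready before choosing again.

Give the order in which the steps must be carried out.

C, B, A, D

Only C has no prerequisites, so it is first.
Ready: B and A. B is listed later → B.
A is the only step now ready → A.
D needed A, now all done → D.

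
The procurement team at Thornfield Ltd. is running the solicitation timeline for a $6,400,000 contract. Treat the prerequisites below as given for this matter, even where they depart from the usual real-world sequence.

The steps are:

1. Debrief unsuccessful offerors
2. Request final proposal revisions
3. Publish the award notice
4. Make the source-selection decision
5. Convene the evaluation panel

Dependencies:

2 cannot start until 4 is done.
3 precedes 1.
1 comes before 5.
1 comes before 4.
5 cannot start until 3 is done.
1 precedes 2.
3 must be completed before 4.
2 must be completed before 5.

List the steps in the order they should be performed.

3 has no prerequisites → 3 first.
1 needed 3, now all done → 1.
4 is the only step now ready → 4.
2 needed 1 and 4, now all done → 2.
5 needed 1, 2 and 3, now all done → 5.

3, 1, 4, 2, 5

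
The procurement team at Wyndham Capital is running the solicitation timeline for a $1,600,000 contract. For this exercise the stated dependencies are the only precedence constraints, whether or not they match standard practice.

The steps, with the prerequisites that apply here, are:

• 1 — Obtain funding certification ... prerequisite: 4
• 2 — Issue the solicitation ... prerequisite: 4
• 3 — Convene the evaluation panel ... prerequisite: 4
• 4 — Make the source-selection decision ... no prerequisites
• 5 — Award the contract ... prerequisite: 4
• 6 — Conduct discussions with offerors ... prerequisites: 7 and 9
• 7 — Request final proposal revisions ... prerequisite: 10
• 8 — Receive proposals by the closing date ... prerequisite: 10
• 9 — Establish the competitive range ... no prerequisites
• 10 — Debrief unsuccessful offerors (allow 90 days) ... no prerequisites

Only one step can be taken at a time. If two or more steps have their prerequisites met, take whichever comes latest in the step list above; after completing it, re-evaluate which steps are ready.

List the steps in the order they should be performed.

10, 9 and 4 have no prerequisites; 10 is listed later, so 10 is first.
Now 9, 8, 7 and 4 have their prerequisites met. 9 is listed later, so 9 next.
Ready: 8, 7 and 4. 8 is listed later → 8.
Now 7 and 4 have their prerequisites met. 7 is listed later, so 7 next.
6 now also ready, so the ready set is {6, 4}; 6 is listed later → 6.
4 is the only step now ready → 4.
5, 3, 2 and 1 are all available; 5 is listed later → 5.
Ready: 3, 2 and 1. 3 is listed later → 3.
Ready: 2 and 1. 2 is listed later → 2.
Next only 1 has its prerequisites met → 1.

10 → 9 → 8 → 7 → 6 → 4 → 5 → 3 → 2 → 1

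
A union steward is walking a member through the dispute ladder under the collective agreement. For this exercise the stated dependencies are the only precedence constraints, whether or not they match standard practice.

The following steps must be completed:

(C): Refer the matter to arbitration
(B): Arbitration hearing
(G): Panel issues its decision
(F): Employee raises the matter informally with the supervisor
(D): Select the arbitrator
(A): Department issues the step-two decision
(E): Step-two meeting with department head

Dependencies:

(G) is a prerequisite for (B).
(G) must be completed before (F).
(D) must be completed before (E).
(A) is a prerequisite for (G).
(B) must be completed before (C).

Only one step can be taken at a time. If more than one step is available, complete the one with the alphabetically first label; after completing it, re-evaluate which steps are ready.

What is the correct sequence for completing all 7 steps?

(A) and (D) have no prerequisites; (A) has the earlier label, so (A) is first.
(G) now also ready, so the ready set is {(D), (G)}; (D) has the earlier label → (D).
(E) and (G) are both available; (E) has the earlier label → (E).
(G) needed (A), now all done → (G).
(B) and (F) are both available; (B) has the earlier label → (B).
Ready: (C) and (F). (C) has the earlier label → (C).
(F) is the only step now ready → (F).

(A), (D), (E), (G), (B), (C), (F)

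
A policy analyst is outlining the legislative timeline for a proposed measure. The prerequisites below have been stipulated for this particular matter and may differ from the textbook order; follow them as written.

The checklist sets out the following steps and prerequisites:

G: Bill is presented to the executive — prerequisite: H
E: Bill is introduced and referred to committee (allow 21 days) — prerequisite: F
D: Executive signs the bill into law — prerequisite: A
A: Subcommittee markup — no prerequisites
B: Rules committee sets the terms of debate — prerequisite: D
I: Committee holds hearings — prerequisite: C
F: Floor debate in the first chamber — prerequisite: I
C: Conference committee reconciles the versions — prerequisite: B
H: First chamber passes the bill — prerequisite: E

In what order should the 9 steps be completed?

A → D → B → C → I → F → E → H → G

Only A has no prerequisites, so it is first.
D needed A, now all done → D.
That leaves B as the only ready step → B.
C is the only step now ready → C.
I needed C, now all done → I.
F needed I, now all done → F.
E is the only step now ready → E.
H needed E, now all done → H.
G needed H, now all done → G.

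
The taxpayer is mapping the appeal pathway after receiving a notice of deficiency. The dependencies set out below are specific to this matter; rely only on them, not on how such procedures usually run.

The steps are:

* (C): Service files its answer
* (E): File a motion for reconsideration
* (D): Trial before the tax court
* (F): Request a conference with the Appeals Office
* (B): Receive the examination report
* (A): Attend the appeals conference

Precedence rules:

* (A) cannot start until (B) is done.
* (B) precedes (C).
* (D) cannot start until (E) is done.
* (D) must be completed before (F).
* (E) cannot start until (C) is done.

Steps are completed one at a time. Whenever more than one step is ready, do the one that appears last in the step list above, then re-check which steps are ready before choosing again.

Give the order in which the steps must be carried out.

(B) is the only step with nothing outstanding, so it goes first.
Ready: (A) and (C). (A) is listed later → (A).
(C) is the only step now ready → (C).
(E) is the only step now ready → (E).
(D) needed (E), now all done → (D).
(F) needed (D), now all done → (F).

(B), (A), (C), (E), (D), (F)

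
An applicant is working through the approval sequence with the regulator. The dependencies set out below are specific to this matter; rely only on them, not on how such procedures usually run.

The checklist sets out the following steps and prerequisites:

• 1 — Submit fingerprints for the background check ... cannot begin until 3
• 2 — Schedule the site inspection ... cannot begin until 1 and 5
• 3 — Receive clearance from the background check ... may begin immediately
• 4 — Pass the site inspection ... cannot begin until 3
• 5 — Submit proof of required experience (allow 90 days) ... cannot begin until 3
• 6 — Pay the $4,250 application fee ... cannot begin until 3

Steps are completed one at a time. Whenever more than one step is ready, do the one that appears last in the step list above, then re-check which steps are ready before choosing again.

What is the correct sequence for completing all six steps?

3 is the only step with nothing outstanding, so it goes first.
6, 5, 4 and 1 are all available; 6 is listed later → 6.
Now 5, 4 and 1 have their prerequisites met. 5 is listed later, so 5 next.
Now 4 and 1 have their prerequisites met. 4 is listed later, so 4 next.
That leaves 1 as the only ready step → 1.
Next only 2 has its prerequisites met → 2.

3, 6, 5, 4, 1, 2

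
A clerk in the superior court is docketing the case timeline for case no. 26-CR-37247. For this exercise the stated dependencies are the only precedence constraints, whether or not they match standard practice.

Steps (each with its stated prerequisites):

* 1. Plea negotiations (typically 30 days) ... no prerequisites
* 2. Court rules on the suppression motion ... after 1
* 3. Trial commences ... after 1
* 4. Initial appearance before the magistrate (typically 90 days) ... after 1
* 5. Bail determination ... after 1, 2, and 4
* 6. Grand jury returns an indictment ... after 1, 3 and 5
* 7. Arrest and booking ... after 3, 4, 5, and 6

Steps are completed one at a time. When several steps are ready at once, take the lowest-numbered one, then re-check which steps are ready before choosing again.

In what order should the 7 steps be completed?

1 → 2 → 3 → 4 → 5 → 6 → 7

Only 1 has no prerequisites, so it is first.
2, 3 and 4 are all available; 2 has the earlier label → 2.
Ready: 3 and 4. 3 has the earlier label → 3.
That leaves 4 as the only ready step → 4.
That leaves 5 as the only ready step → 5.
6 is the only step now ready → 6.
7 is the only step now ready → 7.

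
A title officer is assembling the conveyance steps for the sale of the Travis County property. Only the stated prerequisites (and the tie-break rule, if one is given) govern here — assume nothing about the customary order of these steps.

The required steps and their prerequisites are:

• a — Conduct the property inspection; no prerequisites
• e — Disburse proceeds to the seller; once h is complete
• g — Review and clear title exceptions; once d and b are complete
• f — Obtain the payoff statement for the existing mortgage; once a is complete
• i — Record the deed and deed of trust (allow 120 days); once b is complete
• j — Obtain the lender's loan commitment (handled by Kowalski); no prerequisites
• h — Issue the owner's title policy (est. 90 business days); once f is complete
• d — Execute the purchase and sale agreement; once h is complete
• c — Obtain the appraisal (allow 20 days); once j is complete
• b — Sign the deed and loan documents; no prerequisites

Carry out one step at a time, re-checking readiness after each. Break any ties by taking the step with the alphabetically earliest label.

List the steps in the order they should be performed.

a, b, f, h, d, e, g, i, j, c

Nothing is required for a, b and j. a has the earlier label → a first.
f now also ready, so the ready set is {b, f, j}; b has the earlier label → b.
i now also ready, so the ready set is {f, i, j}; f has the earlier label → f.
h now also ready, so the ready set is {h, i, j}; h has the earlier label → h.
Now d, e, i and j have their prerequisites met. d has the earlier label, so d next.
g now also ready, so the ready set is {e, g, i, j}; e has the earlier label → e.
g, i and j are all available; g has the earlier label → g.
i and j are both available; i has the earlier label → i.
That leaves j as the only ready step → j.
c needed j, now all done → c.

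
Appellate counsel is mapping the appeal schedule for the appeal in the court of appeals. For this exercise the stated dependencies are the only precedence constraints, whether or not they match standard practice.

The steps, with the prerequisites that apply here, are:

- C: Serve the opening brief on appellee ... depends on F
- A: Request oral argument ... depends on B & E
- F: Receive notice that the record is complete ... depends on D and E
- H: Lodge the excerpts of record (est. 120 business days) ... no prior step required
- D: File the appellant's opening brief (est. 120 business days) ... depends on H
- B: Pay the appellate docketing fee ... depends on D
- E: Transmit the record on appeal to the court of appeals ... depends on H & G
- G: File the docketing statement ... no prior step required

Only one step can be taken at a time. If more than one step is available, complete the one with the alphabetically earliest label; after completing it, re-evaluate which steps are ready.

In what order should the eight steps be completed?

Nothing is required for G and H. G has the earlier label → G first.
That leaves H as the only ready step → H.
D and E are both available; D has the earlier label → D.
Ready: B and E. B has the earlier label → B.
E needed G and H, now all done → E.
Ready: A and F. A has the earlier label → A.
F is the only step now ready → F.
Next only C has its prerequisites met → C.

G, H, D, B, E, A, F, C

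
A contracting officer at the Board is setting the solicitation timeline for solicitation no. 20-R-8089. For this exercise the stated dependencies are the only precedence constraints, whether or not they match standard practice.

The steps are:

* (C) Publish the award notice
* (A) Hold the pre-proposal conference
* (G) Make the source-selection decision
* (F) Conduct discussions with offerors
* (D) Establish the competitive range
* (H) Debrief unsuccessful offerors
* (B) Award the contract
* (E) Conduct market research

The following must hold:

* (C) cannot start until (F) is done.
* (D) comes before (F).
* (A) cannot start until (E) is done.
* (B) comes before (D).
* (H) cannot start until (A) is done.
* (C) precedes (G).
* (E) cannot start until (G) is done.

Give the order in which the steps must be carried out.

Only (B) has no prerequisites, so it is first.
(D) is the only step now ready → (D).
Next only (F) has its prerequisites met → (F).
(C) needed (F), now all done → (C).
That leaves (G) as the only ready step → (G).
(E) is the only step now ready → (E).
Next only (A) has its prerequisites met → (A).
(H) is the only step now ready → (H).

(B) (D) (F) (C) (G) (E) (A) (H)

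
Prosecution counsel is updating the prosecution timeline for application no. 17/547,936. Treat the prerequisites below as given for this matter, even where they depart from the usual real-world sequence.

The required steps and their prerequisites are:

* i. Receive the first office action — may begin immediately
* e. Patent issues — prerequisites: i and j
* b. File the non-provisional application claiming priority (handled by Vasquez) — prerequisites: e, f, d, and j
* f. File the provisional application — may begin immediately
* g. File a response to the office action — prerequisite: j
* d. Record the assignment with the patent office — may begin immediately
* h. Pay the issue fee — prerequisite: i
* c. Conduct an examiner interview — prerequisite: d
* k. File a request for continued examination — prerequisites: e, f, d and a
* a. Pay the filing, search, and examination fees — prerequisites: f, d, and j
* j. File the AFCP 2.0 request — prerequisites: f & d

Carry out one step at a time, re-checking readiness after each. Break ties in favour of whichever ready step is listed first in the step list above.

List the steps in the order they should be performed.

i, f and d have no prerequisites; i is listed earlier, so i is first.
h now also ready, so the ready set is {f, d, h}; f is listed earlier → f.
Ready: d and h. d is listed earlier → d.
Ready: h, c and j. h is listed earlier → h.
Ready: c and j. c is listed earlier → c.
j needed f and d, now all done → j.
Now e, g and a have their prerequisites met. e is listed earlier, so e next.
Now b, g and a have their prerequisites met. b is listed earlier, so b next.
g and a are both available; g is listed earlier → g.
That leaves a as the only ready step → a.
k needed e, f, d and a, now all done → k.

i, f, d, h, c, j, e, b, g, a, k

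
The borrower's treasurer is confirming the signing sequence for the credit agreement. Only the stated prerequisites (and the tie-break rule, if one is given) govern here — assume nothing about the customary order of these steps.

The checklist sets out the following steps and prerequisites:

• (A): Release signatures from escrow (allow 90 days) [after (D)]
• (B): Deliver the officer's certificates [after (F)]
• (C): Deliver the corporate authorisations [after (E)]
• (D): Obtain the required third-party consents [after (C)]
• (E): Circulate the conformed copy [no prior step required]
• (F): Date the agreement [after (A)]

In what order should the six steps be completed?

Only (E) has no prerequisites, so it is first.
(C) needed (E), now all done → (C).
(D) needed (C), now all done → (D).
(A) is the only step now ready → (A).
(F) needed (A), now all done → (F).
(B) needed (F), now all done → (B).

(E) (C) (D) (A) (F) (B)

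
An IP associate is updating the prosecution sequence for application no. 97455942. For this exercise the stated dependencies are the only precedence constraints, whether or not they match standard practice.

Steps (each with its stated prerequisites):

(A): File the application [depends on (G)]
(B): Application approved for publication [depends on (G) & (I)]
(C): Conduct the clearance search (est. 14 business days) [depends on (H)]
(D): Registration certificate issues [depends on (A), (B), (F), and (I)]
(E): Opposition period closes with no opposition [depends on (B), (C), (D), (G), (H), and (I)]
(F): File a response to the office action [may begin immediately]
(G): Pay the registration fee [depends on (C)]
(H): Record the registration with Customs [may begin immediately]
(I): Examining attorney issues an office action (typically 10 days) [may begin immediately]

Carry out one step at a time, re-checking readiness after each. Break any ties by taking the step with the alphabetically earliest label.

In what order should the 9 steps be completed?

Nothing is required for (F), (H) and (I). (F) has the earlier label → (F) first.
Ready: (H) and (I). (H) has the earlier label → (H).
(C) now also ready, so the ready set is {(C), (I)}; (C) has the earlier label → (C).
(G) now also ready, so the ready set is {(G), (I)}; (G) has the earlier label → (G).
(A) now also ready, so the ready set is {(A), (I)}; (A) has the earlier label → (A).
(I) is the only step now ready → (I).
(B) needed (G) and (I), now all done → (B).
That leaves (D) as the only ready step → (D).
That leaves (E) as the only ready step → (E).

(F) → (H) → (C) → (G) → (A) → (I) → (B) → (D) → (E)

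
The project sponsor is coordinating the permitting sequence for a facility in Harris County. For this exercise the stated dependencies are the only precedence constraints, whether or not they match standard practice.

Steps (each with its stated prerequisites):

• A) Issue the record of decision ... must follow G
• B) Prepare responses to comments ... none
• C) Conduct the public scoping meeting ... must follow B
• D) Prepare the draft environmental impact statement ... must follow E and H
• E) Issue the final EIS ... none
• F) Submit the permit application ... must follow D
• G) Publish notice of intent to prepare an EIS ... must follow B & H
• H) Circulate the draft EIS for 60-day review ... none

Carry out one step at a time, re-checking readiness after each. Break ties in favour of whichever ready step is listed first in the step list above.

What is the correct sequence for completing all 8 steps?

Nothing is required for B, E and H. B is listed earlier → B first.
C now also ready, so the ready set is {C, E, H}; C is listed earlier → C.
E and H are both available; E is listed earlier → E.
That leaves H as the only ready step → H.
Now D and G have their prerequisites met. D is listed earlier, so D next.
F now also ready, so the ready set is {F, G}; F is listed earlier → F.
G needed B and H, now all done → G.
A needed G, now all done → A.

B, C, E, H, D, F, G, A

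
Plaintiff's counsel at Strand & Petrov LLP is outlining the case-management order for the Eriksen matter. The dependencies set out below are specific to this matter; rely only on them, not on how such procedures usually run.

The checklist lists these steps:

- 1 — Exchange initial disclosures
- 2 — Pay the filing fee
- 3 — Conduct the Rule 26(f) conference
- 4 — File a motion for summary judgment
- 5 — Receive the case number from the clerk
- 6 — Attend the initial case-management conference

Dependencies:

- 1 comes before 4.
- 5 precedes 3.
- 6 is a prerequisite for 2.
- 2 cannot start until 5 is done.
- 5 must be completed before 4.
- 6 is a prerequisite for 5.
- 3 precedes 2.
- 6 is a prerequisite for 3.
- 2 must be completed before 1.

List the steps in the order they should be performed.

6 is the only step with nothing outstanding, so it goes first.
Next only 5 has its prerequisites met → 5.
That leaves 3 as the only ready step → 3.
2 needed 3, 5 and 6, now all done → 2.
1 needed 2, now all done → 1.
Next only 4 has its prerequisites met → 4.

6 → 5 → 3 → 2 → 1 → 4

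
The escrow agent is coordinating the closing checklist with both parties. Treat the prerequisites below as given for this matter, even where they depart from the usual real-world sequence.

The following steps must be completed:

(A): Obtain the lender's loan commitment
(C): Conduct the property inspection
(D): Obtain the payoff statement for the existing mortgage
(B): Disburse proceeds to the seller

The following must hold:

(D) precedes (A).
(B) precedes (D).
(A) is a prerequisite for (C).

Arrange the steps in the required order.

Only (B) has no prerequisites, so it is first.
That leaves (D) as the only ready step → (D).
(A) is the only step now ready → (A).
That leaves (C) as the only ready step → (C).

(B) → (D) → (A) → (C)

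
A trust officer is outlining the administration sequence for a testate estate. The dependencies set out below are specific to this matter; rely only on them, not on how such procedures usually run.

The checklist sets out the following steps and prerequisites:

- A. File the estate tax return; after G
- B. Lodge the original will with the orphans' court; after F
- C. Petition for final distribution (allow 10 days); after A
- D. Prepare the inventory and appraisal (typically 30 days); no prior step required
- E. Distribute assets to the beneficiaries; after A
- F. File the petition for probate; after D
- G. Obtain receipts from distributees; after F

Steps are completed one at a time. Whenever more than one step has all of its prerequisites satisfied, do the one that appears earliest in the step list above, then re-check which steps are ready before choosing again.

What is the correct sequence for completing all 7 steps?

D F B G A C E

Only D has no prerequisites, so it is first.
F is the only step now ready → F.
B and G are both available; B is listed earlier → B.
Next only G has its prerequisites met → G.
A is the only step now ready → A.
C and E are both available; C is listed earlier → C.
E is the only step now ready → E.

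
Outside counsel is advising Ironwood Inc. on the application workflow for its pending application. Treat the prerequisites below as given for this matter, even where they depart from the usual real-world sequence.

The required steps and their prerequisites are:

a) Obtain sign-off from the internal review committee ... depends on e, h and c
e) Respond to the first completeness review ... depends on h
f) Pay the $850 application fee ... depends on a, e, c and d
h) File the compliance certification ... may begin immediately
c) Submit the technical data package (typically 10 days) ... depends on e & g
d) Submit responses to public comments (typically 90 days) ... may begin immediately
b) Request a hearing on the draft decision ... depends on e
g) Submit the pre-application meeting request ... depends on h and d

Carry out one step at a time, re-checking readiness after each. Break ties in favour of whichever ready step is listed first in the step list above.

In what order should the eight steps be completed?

Nothing is required for h and d. h is listed earlier → h first.
e now also ready, so the ready set is {e, d}; e is listed earlier → e.
d and b are both available; d is listed earlier → d.
b and g are both available; b is listed earlier → b.
g needed h and d, now all done → g.
c is the only step now ready → c.
a is the only step now ready → a.
That leaves f as the only ready step → f.

h → e → d → b → g → c → a → f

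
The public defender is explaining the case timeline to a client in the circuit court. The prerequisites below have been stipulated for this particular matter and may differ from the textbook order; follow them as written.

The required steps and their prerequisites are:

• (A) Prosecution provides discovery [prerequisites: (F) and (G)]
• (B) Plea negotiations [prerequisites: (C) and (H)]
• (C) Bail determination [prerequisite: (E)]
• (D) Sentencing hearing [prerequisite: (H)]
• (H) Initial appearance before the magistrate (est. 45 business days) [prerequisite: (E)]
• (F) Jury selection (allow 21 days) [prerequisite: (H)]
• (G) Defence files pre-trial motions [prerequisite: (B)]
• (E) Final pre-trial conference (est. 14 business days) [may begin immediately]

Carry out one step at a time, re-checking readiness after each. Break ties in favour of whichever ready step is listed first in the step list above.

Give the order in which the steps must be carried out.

(E) has no prerequisites → (E) first.
Now (C) and (H) have their prerequisites met. (C) is listed earlier, so (C) next.
That leaves (H) as the only ready step → (H).
Now (B), (D) and (F) have their prerequisites met. (B) is listed earlier, so (B) next.
Ready: (D), (F) and (G). (D) is listed earlier → (D).
Ready: (F) and (G). (F) is listed earlier → (F).
(G) is the only step now ready → (G).
(A) needed (F) and (G), now all done → (A).

(E) → (C) → (H) → (B) → (D) → (F) → (G) → (A)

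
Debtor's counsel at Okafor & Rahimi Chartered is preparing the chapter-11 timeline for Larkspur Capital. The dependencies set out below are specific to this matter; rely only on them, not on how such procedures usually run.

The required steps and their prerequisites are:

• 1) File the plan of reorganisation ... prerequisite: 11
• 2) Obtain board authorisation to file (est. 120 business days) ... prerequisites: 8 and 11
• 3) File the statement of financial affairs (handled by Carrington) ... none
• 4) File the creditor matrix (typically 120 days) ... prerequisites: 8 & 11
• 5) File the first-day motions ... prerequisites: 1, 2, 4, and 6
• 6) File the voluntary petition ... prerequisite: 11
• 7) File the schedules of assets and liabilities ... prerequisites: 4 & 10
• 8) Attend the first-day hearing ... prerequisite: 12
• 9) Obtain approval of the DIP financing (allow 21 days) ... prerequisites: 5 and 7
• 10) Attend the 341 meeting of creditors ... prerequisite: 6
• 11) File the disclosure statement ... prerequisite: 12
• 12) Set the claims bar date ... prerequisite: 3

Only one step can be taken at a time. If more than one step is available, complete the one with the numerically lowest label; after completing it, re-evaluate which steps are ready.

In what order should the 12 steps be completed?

3 is the only step with nothing outstanding, so it goes first.
12 needed 3, now all done → 12.
Ready: 8 and 11. 8 has the earlier label → 8.
11 is the only step now ready → 11.
Ready: 1, 2, 4 and 6. 1 has the earlier label → 1.
Now 2, 4 and 6 have their prerequisites met. 2 has the earlier label, so 2 next.
Ready: 4 and 6. 4 has the earlier label → 4.
6 is the only step now ready → 6.
Ready: 5 and 10. 5 has the earlier label → 5.
That leaves 10 as the only ready step → 10.
7 needed 4 and 10, now all done → 7.
9 is the only step now ready → 9.

3 12 8 11 1 2 4 6 5 10 7 9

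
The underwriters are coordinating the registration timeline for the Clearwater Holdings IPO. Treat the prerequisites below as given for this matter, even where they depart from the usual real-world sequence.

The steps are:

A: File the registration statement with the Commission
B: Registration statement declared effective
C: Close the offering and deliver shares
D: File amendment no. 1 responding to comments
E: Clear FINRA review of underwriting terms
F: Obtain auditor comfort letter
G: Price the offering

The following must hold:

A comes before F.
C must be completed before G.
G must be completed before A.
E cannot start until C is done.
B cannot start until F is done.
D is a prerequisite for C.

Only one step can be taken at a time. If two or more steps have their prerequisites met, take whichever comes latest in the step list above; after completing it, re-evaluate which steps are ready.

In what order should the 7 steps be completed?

D → C → G → E → A → F → B

D has no prerequisites → D first.
That leaves C as the only ready step → C.
Now G and E have their prerequisites met. G is listed later, so G next.
E and A are both available; E is listed later → E.
A is the only step now ready → A.
That leaves F as the only ready step → F.
B is the only step now ready → B.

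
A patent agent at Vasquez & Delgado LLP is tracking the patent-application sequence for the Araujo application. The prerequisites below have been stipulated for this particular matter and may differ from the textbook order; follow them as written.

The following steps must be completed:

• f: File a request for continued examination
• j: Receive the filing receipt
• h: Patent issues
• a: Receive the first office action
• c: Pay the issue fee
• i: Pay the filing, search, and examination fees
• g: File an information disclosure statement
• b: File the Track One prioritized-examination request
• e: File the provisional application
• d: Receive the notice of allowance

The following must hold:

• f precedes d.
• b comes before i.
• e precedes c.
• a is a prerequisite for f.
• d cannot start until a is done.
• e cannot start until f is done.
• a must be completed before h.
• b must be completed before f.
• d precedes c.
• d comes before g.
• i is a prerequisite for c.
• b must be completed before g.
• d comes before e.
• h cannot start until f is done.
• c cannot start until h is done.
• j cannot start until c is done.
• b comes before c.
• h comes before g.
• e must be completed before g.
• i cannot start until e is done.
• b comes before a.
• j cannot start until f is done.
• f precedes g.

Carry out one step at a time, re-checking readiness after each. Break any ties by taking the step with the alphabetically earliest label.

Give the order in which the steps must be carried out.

b, a, f, d, e, h, g, i, c, j

Only b has no prerequisites, so it is first.
a needed b, now all done → a.
f needed a and b, now all done → f.
d and h are both available; d has the earlier label → d.
e and h are both available; e has the earlier label → e.
i now also ready, so the ready set is {h, i}; h has the earlier label → h.
Now g and i have their prerequisites met. g has the earlier label, so g next.
i is the only step now ready → i.
c is the only step now ready → c.
j needed c and f, now all done → j.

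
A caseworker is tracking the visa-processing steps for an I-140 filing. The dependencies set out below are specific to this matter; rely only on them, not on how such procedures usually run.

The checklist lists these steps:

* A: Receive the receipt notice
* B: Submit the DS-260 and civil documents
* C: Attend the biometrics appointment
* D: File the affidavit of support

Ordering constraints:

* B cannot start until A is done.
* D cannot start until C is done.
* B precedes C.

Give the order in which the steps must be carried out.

A, B, C, D

Only A has no prerequisites, so it is first.
B needed A, now all done → B.
C needed B, now all done → C.
D needed C, now all done → D.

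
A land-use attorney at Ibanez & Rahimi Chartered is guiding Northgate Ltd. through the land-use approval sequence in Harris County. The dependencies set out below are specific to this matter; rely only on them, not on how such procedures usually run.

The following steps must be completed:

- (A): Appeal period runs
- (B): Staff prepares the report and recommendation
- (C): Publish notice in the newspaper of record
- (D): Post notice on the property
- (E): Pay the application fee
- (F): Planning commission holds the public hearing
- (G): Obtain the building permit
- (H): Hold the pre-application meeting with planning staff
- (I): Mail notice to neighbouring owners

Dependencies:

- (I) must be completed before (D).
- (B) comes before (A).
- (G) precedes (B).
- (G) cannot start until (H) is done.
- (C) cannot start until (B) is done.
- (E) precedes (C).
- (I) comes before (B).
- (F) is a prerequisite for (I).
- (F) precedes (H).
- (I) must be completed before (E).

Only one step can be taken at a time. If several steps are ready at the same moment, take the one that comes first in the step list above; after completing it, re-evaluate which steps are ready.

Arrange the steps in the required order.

(F), (H), (G), (I), (B), (A), (D), (E), (C)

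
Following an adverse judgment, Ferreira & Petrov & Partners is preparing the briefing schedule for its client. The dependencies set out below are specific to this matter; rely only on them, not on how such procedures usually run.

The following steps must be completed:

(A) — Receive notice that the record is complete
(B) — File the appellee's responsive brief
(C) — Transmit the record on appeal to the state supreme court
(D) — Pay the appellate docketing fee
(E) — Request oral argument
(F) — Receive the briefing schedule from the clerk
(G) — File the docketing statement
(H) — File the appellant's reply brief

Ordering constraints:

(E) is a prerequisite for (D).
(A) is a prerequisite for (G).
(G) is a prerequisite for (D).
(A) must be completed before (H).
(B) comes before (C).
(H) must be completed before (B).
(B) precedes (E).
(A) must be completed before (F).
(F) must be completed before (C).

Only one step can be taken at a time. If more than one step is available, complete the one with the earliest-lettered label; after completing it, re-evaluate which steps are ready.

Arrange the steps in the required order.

(A) is the only step with nothing outstanding, so it goes first.
Ready: (F), (G) and (H). (F) has the earlier label → (F).
Ready: (G) and (H). (G) has the earlier label → (G).
(H) is the only step now ready → (H).
(B) needed (H), now all done → (B).
(C) and (E) are both available; (C) has the earlier label → (C).
(E) is the only step now ready → (E).
(D) needed (E) and (G), now all done → (D).

(A), (F), (G), (H), (B), (C), (E), (D)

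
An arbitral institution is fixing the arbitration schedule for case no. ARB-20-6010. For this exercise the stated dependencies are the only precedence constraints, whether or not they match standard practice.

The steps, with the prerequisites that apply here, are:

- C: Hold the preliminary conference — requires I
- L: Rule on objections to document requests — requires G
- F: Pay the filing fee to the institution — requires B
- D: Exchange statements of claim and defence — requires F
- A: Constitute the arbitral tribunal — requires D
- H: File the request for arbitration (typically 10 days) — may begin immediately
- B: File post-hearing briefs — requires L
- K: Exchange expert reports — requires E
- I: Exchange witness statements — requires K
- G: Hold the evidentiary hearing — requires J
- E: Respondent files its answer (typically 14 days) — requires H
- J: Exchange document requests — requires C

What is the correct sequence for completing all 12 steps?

H E K I C J G L B F D A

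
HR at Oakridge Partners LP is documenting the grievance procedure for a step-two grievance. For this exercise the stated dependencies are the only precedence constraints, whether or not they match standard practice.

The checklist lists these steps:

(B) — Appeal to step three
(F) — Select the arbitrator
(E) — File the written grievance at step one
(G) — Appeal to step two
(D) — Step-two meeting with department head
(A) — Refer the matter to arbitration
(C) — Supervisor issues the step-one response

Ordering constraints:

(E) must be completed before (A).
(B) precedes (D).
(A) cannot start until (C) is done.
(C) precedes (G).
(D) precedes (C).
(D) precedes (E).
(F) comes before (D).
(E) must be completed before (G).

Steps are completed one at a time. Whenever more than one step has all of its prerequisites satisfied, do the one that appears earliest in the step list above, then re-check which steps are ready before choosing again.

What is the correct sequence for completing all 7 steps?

(B) and (F) have no prerequisites; (B) is listed earlier, so (B) is first.
Next only (F) has its prerequisites met → (F).
(D) is the only step now ready → (D).
(E) and (C) are both available; (E) is listed earlier → (E).
(C) is the only step now ready → (C).
Ready: (G) and (A). (G) is listed earlier → (G).
(A) is the only step now ready → (A).

(B) (F) (D) (E) (C) (G) (A)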